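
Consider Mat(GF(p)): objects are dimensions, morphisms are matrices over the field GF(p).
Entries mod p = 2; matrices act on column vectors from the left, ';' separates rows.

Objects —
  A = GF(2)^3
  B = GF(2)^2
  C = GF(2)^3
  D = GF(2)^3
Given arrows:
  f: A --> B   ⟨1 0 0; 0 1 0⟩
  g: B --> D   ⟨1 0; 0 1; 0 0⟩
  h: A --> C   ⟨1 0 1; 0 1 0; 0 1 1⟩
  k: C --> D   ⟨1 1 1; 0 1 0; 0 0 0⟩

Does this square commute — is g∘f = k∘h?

Answer: COMMUTES

Work:
Along f;g (path 1):
  e0=(1,0,0) f-->(1,0) g-->(1,0,0)
  e1=(0,1,0) f-->(0,1) g-->(0,1,0)
  e2=(0,0,1) f-->(0,0) g-->(0,0,0)
  ⟦path⟧₁ = ⟨1 0 0; 0 1 0; 0 0 0⟩
Along h;k (path 2):
  e0=(1,0,0) h-->(1,0,0) k-->(1,0,0)
  e1=(0,1,0) h-->(0,1,1) k-->(0,1,0)
  e2=(0,0,1) h-->(1,0,1) k-->(0,0,0)
  ⟦path⟧₂ = ⟨1 0 0; 0 1 0; 0 0 0⟩
Equal? same morphism ✓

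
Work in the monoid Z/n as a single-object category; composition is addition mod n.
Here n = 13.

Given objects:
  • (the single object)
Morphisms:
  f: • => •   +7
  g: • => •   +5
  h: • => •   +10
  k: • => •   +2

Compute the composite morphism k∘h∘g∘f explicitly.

Answer: +11

Derivation:
  0 +7≡7 +5≡12 +10≡9 +2≡11  (mod 13)
⟦path⟧: +11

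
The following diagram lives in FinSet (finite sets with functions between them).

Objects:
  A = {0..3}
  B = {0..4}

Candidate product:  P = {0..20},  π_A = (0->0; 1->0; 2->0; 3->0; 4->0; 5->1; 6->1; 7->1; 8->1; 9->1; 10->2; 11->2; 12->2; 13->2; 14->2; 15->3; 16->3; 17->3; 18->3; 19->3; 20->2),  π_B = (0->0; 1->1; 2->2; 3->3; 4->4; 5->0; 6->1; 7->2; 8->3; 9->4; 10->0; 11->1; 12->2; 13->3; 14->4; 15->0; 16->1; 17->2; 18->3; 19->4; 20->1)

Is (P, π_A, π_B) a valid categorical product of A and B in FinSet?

|A|·|B| = 4·5 = 20;  |P| = 21
  → cardinalities differ; no bijection possible.

Answer: NOT A VALID PRODUCT — |P|=21 ≠ |A|·|B|=20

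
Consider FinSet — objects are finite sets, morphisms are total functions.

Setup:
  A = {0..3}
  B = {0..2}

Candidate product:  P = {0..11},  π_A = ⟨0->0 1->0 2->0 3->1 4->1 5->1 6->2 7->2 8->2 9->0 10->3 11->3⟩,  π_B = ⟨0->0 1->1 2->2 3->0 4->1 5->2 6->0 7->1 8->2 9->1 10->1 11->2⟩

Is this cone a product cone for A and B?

|A|·|B| = 4·3 = 12;  |P| = 12
Check the pairing map k ↦ (π_A(k), π_B(k)):
  0 -> (0,0)
  1 -> (0,1)
  2 -> (0,2)
  3 -> (1,0)
  4 -> (1,1)
  5 -> (1,2)
  6 -> (2,0)
  7 -> (2,1)
  8 -> (2,2)
  9 -> (0,1)  ✗ repeats pair of k=1
  10 -> (3,1)
  11 -> (3,2)
distinct pairs in image: 11 / 12 needed
  → (0,1) hit at k=1 and k=9

Answer: NOT A VALID PRODUCT — duplicate pair at indices 1,9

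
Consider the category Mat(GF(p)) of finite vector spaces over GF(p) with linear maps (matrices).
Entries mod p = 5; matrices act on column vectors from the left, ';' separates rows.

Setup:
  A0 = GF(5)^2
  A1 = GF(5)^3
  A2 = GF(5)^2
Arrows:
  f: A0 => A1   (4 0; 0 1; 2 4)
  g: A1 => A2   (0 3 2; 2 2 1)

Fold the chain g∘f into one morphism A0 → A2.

  e0=(1,0) f=>(4,0,2) g=>(4,0)
  e1=(0,1) f=>(0,1,4) g=>(1,1)
result: (4 1; 0 1)

Answer: (4 1; 0 1)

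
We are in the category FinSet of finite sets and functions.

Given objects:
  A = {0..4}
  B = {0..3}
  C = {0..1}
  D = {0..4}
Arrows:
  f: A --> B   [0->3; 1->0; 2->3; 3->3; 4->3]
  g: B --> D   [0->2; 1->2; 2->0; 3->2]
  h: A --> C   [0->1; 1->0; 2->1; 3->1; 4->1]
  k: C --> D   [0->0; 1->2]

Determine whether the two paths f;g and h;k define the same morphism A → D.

Answer: DOES NOT COMMUTE

Trace:
Along f;g (path 1):
  0 f-->3 g-->2
  1 f-->0 g-->2
  2 f-->3 g-->2
  3 f-->3 g-->2
  4 f-->3 g-->2
  result₁ = [0->2; 1->2; 2->2; 3->2; 4->2]
Along h;k (path 2):
  0 h-->1 k-->2
  1 h-->0 k-->0
  2 h-->1 k-->2
  3 h-->1 k-->2
  4 h-->1 k-->2
  result₂ = [0->2; 1->0; 2->2; 3->2; 4->2]
Equal? distinct morphisms ✗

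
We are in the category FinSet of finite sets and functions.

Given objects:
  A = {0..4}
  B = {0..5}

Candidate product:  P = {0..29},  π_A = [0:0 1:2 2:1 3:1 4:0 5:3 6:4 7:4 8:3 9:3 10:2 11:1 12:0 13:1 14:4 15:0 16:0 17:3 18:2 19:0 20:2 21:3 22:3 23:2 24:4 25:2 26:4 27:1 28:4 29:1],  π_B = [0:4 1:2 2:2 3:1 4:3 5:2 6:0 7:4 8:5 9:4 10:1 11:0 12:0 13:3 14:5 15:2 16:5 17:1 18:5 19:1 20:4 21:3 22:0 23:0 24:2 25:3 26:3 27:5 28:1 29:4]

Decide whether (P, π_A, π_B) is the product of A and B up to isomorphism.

Answer: VALID PRODUCT

Trace:
|A|·|B| = 5·6 = 30;  |P| = 30
Check the pairing map k ↦ (π_A(k), π_B(k)):
  0 : (0,4)
  1 : (2,2)
  2 : (1,2)
  3 : (1,1)
  4 : (0,3)
  5 : (3,2)
  6 : (4,0)
  7 : (4,4)
  8 : (3,5)
  9 : (3,4)
  10 : (2,1)
  11 : (1,0)
  12 : (0,0)
  13 : (1,3)
  14 : (4,5)
  15 : (0,2)
  16 : (0,5)
  17 : (3,1)
  18 : (2,5)
  19 : (0,1)
  20 : (2,4)
  21 : (3,3)
  22 : (3,0)
  23 : (2,0)
  24 : (4,2)
  25 : (2,3)
  26 : (4,3)
  27 : (1,5)
  28 : (4,1)
  29 : (1,4)
distinct pairs in image: 30 / 30 needed
  → bijection onto A×B; projections well-typed.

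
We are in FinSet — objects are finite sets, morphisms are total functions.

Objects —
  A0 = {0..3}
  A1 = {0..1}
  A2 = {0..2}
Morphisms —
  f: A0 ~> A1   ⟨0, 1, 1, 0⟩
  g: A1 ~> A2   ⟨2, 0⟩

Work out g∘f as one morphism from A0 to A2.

Answer: ⟨2, 0, 0, 2⟩

Derivation:
  0 f~>0 g~>2
  1 f~>1 g~>0
  2 f~>1 g~>0
  3 f~>0 g~>2
⟦path⟧: ⟨2, 0, 0, 2⟩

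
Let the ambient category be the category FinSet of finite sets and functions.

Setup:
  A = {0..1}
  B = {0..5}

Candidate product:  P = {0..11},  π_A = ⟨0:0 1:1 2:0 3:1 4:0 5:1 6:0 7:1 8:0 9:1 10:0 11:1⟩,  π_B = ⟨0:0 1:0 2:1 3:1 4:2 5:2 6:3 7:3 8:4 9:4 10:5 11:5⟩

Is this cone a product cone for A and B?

Answer: VALID PRODUCT

Work:
|A|·|B| = 2·6 = 12;  |P| = 12
Check the pairing map k ↦ (π_A(k), π_B(k)):
  0 : (0,0)
  1 : (1,0)
  2 : (0,1)
  3 : (1,1)
  4 : (0,2)
  5 : (1,2)
  6 : (0,3)
  7 : (1,3)
  8 : (0,4)
  9 : (1,4)
  10 : (0,5)
  11 : (1,5)
distinct pairs in image: 12 / 12 needed
  → bijection onto A×B; projections well-typed.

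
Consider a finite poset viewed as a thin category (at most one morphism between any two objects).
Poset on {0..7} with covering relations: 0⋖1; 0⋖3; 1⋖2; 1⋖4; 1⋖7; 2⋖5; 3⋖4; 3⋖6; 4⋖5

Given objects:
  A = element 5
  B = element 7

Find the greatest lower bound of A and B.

Answer: A∧B = 1

Work:
Common predecessors of 5,7: {0,1}
  0 <= 1
  1 <= 1
glb = 1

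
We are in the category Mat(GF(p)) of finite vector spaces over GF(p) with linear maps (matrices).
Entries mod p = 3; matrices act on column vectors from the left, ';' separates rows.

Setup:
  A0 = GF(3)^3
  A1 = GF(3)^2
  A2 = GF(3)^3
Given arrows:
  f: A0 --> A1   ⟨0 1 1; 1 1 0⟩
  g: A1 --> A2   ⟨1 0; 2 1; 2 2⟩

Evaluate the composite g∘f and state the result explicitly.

  e0=(1,0,0) f-->(0,1) g-->(0,1,2)
  e1=(0,1,0) f-->(1,1) g-->(1,0,1)
  e2=(0,0,1) f-->(1,0) g-->(1,2,2)
composite: ⟨0 1 1; 1 0 2; 2 1 2⟩

Answer: ⟨0 1 1; 1 0 2; 2 1 2⟩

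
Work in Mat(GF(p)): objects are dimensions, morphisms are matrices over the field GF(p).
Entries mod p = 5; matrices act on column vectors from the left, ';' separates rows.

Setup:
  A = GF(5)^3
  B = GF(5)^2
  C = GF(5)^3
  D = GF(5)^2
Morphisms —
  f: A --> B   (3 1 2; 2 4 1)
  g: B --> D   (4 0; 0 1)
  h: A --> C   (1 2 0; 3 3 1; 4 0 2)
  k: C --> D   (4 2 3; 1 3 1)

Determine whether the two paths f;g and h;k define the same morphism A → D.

Answer: DOES NOT COMMUTE

Work:
Along f;g (path 1):
  e0=(1,0,0) f-->(3,2) g-->(2,2)
  e1=(0,1,0) f-->(1,4) g-->(4,4)
  e2=(0,0,1) f-->(2,1) g-->(3,1)
  composite₁ = (2 4 3; 2 4 1)
Along h;k (path 2):
  e0=(1,0,0) h-->(1,3,4) k-->(2,4)
  e1=(0,1,0) h-->(2,3,0) k-->(4,1)
  e2=(0,0,1) h-->(0,1,2) k-->(3,0)
  composite₂ = (2 4 3; 4 1 0)
Equal? NO — does not commute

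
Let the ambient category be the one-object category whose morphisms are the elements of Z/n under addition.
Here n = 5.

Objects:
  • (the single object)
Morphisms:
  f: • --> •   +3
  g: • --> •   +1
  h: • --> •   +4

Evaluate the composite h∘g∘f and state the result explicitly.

  0 +3≡3 +1≡4 +4≡3  (mod 5)
composite: +3

Answer: +3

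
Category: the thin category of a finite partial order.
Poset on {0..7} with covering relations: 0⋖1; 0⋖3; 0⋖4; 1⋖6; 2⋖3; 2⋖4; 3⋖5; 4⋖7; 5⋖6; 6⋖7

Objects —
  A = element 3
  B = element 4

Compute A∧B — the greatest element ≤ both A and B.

Common predecessors of 3,4: {0,2}
  maximal lower bounds 0 and 2 are incomparable: neither 0<=2 nor 2<=0
→ no greatest lower bound exists

Answer: NO MEET EXISTS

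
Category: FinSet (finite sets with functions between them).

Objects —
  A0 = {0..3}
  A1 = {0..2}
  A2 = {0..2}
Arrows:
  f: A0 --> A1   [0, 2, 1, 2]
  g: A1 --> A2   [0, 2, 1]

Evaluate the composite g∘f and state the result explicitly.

Answer: [0, 1, 2, 1]

Trace:
  0 f-->0 g-->0
  1 f-->2 g-->1
  2 f-->1 g-->2
  3 f-->2 g-->1
⟦path⟧: [0, 1, 2, 1]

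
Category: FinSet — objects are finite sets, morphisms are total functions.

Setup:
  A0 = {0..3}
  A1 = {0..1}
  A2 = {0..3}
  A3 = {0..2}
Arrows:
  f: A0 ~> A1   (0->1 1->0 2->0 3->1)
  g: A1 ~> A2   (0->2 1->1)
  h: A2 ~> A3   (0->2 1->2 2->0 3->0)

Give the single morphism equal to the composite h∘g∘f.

Answer: (0->2 1->0 2->0 3->2)

Work:
  0 f~>1 g~>1 h~>2
  1 f~>0 g~>2 h~>0
  2 f~>0 g~>2 h~>0
  3 f~>1 g~>1 h~>2
composite: (0->2 1->0 2->0 3->2)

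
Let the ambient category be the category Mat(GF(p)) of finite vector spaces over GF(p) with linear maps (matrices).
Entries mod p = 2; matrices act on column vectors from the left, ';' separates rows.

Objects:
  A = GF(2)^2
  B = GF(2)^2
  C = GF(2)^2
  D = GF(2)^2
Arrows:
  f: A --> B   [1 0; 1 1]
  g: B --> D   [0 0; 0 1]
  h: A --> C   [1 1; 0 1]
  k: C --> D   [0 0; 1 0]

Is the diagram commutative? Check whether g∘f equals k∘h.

Answer: COMMUTES

Trace:
Path 1 = f;g:
  e0=⟨1,0⟩ f-->⟨1,1⟩ g-->⟨0,1⟩
  e1=⟨0,1⟩ f-->⟨0,1⟩ g-->⟨0,1⟩
  composite₁ = [0 0; 1 1]
Path 2 = h;k:
  e0=⟨1,0⟩ h-->⟨1,0⟩ k-->⟨0,1⟩
  e1=⟨0,1⟩ h-->⟨1,1⟩ k-->⟨0,1⟩
  composite₂ = [0 0; 1 1]
Equal? equal; square commutes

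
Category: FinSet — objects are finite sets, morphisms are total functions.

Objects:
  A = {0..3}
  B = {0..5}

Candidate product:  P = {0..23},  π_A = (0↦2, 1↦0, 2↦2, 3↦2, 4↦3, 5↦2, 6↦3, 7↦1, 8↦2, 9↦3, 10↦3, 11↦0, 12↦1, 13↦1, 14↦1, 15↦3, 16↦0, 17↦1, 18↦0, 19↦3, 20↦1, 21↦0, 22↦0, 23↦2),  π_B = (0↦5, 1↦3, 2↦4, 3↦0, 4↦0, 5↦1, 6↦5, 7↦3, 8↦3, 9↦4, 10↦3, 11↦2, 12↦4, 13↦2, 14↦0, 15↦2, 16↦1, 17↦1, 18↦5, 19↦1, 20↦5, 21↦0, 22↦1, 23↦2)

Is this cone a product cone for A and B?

Answer: NOT A VALID PRODUCT — duplicate pair at indices 16,22

Trace:
|A|·|B| = 4·6 = 24;  |P| = 24
Check the pairing map k ↦ (π_A(k), π_B(k)):
  0 ↦ (2,5)
  1 ↦ (0,3)
  2 ↦ (2,4)
  3 ↦ (2,0)
  4 ↦ (3,0)
  5 ↦ (2,1)
  6 ↦ (3,5)
  7 ↦ (1,3)
  8 ↦ (2,3)
  9 ↦ (3,4)
  10 ↦ (3,3)
  11 ↦ (0,2)
  12 ↦ (1,4)
  13 ↦ (1,2)
  14 ↦ (1,0)
  15 ↦ (3,2)
  16 ↦ (0,1)
  17 ↦ (1,1)
  18 ↦ (0,5)
  19 ↦ (3,1)
  20 ↦ (1,5)
  21 ↦ (0,0)
  22 ↦ (0,1)  ✗ repeats pair of k=16
  23 ↦ (2,2)
distinct pairs in image: 23 / 24 needed
  → (0,1) hit at k=16 and k=22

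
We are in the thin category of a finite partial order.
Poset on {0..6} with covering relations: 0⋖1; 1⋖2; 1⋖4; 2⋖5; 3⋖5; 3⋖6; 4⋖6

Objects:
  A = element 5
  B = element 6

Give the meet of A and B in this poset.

Common predecessors of 5,6: {0,1,3}
  maximal lower bounds 1 and 3 are incomparable: neither 1≤3 nor 3≤1
→ no greatest lower bound exists

Answer: NO MEET EXISTS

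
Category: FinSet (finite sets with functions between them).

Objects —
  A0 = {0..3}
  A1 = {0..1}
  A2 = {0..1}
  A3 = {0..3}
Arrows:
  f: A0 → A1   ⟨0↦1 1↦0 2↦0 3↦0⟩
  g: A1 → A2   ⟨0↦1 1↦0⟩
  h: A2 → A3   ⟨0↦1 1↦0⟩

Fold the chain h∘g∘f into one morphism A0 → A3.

  0 f→1 g→0 h→1
  1 f→0 g→1 h→0
  2 f→0 g→1 h→0
  3 f→0 g→1 h→0
result: ⟨0↦1 1↦0 2↦0 3↦0⟩

Answer: ⟨0↦1 1↦0 2↦0 3↦0⟩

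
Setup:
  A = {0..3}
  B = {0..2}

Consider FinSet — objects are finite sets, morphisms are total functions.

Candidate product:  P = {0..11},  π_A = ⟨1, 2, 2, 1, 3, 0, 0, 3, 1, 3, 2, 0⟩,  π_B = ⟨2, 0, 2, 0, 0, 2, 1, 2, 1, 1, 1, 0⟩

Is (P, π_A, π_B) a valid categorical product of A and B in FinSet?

|A|·|B| = 4·3 = 12;  |P| = 12
Check the pairing map k ↦ (π_A(k), π_B(k)):
  0 ↦ (1,2)
  1 ↦ (2,0)
  2 ↦ (2,2)
  3 ↦ (1,0)
  4 ↦ (3,0)
  5 ↦ (0,2)
  6 ↦ (0,1)
  7 ↦ (3,2)
  8 ↦ (1,1)
  9 ↦ (3,1)
  10 ↦ (2,1)
  11 ↦ (0,0)
distinct pairs in image: 12 / 12 needed
  → bijection onto A×B; projections well-typed.

Answer: VALID PRODUCT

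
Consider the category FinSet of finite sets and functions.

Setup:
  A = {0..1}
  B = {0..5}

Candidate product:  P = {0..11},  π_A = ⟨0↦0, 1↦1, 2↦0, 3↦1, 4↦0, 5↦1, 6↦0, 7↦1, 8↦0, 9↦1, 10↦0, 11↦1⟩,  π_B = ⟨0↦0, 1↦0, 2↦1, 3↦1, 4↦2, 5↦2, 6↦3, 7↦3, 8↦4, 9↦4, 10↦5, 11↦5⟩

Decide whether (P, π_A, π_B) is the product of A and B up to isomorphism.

|A|·|B| = 2·6 = 12;  |P| = 12
Check the pairing map k ↦ (π_A(k), π_B(k)):
  0 ↦ (0,0)
  1 ↦ (1,0)
  2 ↦ (0,1)
  3 ↦ (1,1)
  4 ↦ (0,2)
  5 ↦ (1,2)
  6 ↦ (0,3)
  7 ↦ (1,3)
  8 ↦ (0,4)
  9 ↦ (1,4)
  10 ↦ (0,5)
  11 ↦ (1,5)
distinct pairs in image: 12 / 12 needed
  → bijection onto A×B; projections well-typed.

Answer: VALID PRODUCT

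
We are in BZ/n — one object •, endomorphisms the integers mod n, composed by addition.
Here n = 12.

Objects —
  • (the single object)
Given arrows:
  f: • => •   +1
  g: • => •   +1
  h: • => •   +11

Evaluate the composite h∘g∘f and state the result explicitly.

  0 +1≡1 +1≡2 +11≡1  (mod 12)
composite: +1

Answer: +1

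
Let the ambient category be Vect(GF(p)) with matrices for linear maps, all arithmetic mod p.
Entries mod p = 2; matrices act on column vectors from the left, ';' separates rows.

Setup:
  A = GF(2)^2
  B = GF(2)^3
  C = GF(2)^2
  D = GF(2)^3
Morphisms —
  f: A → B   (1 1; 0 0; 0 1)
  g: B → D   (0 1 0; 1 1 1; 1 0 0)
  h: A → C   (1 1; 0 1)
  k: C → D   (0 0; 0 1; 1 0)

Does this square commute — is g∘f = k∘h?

Path 1 = f;g:
  e0=[1,0] f→[1,0,0] g→[0,1,1]
  e1=[0,1] f→[1,0,1] g→[0,0,1]
  ⟦path⟧₁ = (0 0; 1 0; 1 1)
Path 2 = h;k:
  e0=[1,0] h→[1,0] k→[0,0,1]
  e1=[0,1] h→[1,1] k→[0,1,1]
  ⟦path⟧₂ = (0 0; 0 1; 1 1)
Equal? NO — does not commute

Answer: DOES NOT COMMUTE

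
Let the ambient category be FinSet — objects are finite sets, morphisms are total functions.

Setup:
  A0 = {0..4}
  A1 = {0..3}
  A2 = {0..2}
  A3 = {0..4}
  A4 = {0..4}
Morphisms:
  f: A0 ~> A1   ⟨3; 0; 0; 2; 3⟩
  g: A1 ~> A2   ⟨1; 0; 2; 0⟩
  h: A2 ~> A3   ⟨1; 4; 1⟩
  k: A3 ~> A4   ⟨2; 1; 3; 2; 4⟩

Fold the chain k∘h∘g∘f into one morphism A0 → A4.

  0 f~>3 g~>0 h~>1 k~>1
  1 f~>0 g~>1 h~>4 k~>4
  2 f~>0 g~>1 h~>4 k~>4
  3 f~>2 g~>2 h~>1 k~>1
  4 f~>3 g~>0 h~>1 k~>1
⟦path⟧: ⟨1; 4; 4; 1; 1⟩

Answer: ⟨1; 4; 4; 1; 1⟩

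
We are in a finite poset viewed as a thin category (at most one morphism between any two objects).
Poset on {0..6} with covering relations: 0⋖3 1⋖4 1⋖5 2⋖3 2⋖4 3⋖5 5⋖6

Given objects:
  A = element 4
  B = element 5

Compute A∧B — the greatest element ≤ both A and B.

Answer: NO MEET EXISTS

Work:
{x : x≤A ∧ x≤B} = {1,2}  (A=4, B=5)
  maximal lower bounds 1 and 2 are incomparable: neither 1≤2 nor 2≤1
→ no greatest lower bound exists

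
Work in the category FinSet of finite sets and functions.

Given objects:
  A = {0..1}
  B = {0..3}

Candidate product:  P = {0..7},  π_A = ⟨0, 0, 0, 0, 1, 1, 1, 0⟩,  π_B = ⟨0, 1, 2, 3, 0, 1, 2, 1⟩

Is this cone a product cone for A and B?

Answer: NOT A VALID PRODUCT — duplicate pair at indices 1,7

Trace:
|A|·|B| = 2·4 = 8;  |P| = 8
Check the pairing map k ↦ (π_A(k), π_B(k)):
  0 -> (0,0)
  1 -> (0,1)
  2 -> (0,2)
  3 -> (0,3)
  4 -> (1,0)
  5 -> (1,1)
  6 -> (1,2)
  7 -> (0,1)  ✗ repeats pair of k=1
distinct pairs in image: 7 / 8 needed
  → (0,1) hit at k=1 and k=7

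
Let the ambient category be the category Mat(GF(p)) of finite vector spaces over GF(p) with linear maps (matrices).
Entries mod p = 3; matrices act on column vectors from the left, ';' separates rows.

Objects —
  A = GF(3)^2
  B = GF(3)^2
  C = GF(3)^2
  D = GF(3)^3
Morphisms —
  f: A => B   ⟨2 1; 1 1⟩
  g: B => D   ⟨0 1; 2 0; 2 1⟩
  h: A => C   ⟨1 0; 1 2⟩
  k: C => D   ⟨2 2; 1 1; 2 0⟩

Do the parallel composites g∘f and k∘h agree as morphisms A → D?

1) trace f;g:
  e0=⟨1,0⟩ f=>⟨2,1⟩ g=>⟨1,1,2⟩
  e1=⟨0,1⟩ f=>⟨1,1⟩ g=>⟨1,2,0⟩
  composite₁ = ⟨1 1; 1 2; 2 0⟩
2) trace h;k:
  e0=⟨1,0⟩ h=>⟨1,1⟩ k=>⟨1,2,2⟩
  e1=⟨0,1⟩ h=>⟨0,2⟩ k=>⟨1,2,0⟩
  composite₂ = ⟨1 1; 2 2; 2 0⟩
Equal? NO — does not commute

Answer: DOES NOT COMMUTE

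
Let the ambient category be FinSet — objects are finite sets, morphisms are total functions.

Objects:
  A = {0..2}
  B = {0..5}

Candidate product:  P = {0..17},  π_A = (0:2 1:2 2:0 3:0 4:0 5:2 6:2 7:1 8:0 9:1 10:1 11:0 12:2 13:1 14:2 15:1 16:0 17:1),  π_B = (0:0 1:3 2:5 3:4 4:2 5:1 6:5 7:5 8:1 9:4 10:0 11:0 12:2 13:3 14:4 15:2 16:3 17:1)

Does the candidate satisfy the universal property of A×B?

Answer: VALID PRODUCT

Derivation:
|A|·|B| = 3·6 = 18;  |P| = 18
Check the pairing map k ↦ (π_A(k), π_B(k)):
  0 : (2,0)
  1 : (2,3)
  2 : (0,5)
  3 : (0,4)
  4 : (0,2)
  5 : (2,1)
  6 : (2,5)
  7 : (1,5)
  8 : (0,1)
  9 : (1,4)
  10 : (1,0)
  11 : (0,0)
  12 : (2,2)
  13 : (1,3)
  14 : (2,4)
  15 : (1,2)
  16 : (0,3)
  17 : (1,1)
distinct pairs in image: 18 / 18 needed
  → bijection onto A×B; projections well-typed.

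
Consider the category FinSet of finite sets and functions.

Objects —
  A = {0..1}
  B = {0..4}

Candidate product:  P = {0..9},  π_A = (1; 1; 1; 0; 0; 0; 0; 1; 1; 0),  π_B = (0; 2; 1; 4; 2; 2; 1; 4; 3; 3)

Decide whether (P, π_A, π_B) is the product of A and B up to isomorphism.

Answer: NOT A VALID PRODUCT — duplicate pair at indices 5,4

Trace:
|A|·|B| = 2·5 = 10;  |P| = 10
Check the pairing map k ↦ (π_A(k), π_B(k)):
  0 : (1,0)
  1 : (1,2)
  2 : (1,1)
  3 : (0,4)
  4 : (0,2)
  5 : (0,2)  ✗ repeats pair of k=4
  6 : (0,1)
  7 : (1,4)
  8 : (1,3)
  9 : (0,3)
distinct pairs in image: 9 / 10 needed
  → (0,2) hit at k=4 and k=5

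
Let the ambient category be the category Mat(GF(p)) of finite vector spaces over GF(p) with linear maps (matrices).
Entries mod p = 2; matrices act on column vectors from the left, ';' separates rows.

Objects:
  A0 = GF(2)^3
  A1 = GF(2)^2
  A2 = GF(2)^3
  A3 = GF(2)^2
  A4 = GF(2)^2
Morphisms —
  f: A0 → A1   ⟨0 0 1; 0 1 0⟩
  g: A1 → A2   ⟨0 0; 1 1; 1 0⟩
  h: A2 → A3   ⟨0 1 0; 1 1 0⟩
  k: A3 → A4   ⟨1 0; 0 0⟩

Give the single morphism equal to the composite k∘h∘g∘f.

Answer: ⟨0 1 1; 0 0 0⟩

Trace:
  e0=⟨1,0,0⟩ f→⟨0,0⟩ g→⟨0,0,0⟩ h→⟨0,0⟩ k→⟨0,0⟩
  e1=⟨0,1,0⟩ f→⟨0,1⟩ g→⟨0,1,0⟩ h→⟨1,1⟩ k→⟨1,0⟩
  e2=⟨0,0,1⟩ f→⟨1,0⟩ g→⟨0,1,1⟩ h→⟨1,1⟩ k→⟨1,0⟩
result: ⟨0 1 1; 0 0 0⟩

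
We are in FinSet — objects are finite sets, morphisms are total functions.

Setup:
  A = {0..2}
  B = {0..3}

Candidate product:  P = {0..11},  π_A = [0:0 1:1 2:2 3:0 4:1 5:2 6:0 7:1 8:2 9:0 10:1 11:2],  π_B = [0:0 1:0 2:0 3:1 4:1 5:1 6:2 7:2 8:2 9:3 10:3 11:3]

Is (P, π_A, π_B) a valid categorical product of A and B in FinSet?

Answer: VALID PRODUCT

Trace:
|A|·|B| = 3·4 = 12;  |P| = 12
Check the pairing map k ↦ (π_A(k), π_B(k)):
  0 : (0,0)
  1 : (1,0)
  2 : (2,0)
  3 : (0,1)
  4 : (1,1)
  5 : (2,1)
  6 : (0,2)
  7 : (1,2)
  8 : (2,2)
  9 : (0,3)
  10 : (1,3)
  11 : (2,3)
distinct pairs in image: 12 / 12 needed
  → bijection onto A×B; projections well-typed.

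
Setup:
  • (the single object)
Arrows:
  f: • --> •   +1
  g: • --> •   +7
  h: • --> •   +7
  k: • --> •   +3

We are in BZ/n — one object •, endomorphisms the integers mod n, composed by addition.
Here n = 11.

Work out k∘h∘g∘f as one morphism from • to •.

Answer: +7

Trace:
  0 +1≡1 +7≡8 +7≡4 +3≡7  (mod 11)
composite: +7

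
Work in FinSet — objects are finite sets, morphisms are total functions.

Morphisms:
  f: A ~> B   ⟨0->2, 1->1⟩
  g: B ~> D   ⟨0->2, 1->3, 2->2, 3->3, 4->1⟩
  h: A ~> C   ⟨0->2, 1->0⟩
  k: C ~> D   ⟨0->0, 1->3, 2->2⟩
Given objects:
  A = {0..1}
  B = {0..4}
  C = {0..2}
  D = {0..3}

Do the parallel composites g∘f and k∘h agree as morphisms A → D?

Answer: DOES NOT COMMUTE

Derivation:
Along f;g (path 1):
  0 f~>2 g~>2
  1 f~>1 g~>3
  result₁ = ⟨0->2, 1->3⟩
Along h;k (path 2):
  0 h~>2 k~>2
  1 h~>0 k~>0
  result₂ = ⟨0->2, 1->0⟩
Equal? distinct morphisms ✗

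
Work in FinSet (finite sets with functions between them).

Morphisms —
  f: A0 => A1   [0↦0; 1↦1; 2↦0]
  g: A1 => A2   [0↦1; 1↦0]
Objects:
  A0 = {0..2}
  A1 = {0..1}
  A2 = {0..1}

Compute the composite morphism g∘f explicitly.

  0 f=>0 g=>1
  1 f=>1 g=>0
  2 f=>0 g=>1
composite: [0↦1; 1↦0; 2↦1]

Answer: [0↦1; 1↦0; 2↦1]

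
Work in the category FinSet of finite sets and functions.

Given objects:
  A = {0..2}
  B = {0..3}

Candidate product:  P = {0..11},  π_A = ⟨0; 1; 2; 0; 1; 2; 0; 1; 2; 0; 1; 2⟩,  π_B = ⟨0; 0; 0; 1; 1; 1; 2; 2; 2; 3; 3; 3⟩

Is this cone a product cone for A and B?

Answer: VALID PRODUCT

Work:
|A|·|B| = 3·4 = 12;  |P| = 12
Check the pairing map k ↦ (π_A(k), π_B(k)):
  0 : (0,0)
  1 : (1,0)
  2 : (2,0)
  3 : (0,1)
  4 : (1,1)
  5 : (2,1)
  6 : (0,2)
  7 : (1,2)
  8 : (2,2)
  9 : (0,3)
  10 : (1,3)
  11 : (2,3)
distinct pairs in image: 12 / 12 needed
  → bijection onto A×B; projections well-typed.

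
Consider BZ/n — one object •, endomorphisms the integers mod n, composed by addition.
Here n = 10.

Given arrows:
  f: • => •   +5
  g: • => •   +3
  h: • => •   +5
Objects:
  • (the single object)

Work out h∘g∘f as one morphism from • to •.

  0 +5≡5 +3≡8 +5≡3  (mod 10)
⟦path⟧: +3

Answer: +3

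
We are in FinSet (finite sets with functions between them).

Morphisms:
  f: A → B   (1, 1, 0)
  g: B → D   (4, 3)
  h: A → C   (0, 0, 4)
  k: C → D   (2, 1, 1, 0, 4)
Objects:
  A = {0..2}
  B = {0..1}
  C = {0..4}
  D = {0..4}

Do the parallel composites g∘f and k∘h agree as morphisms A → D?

Path 1 = f;g:
  0 f→1 g→3
  1 f→1 g→3
  2 f→0 g→4
  result₁ = (3, 3, 4)
Path 2 = h;k:
  0 h→0 k→2
  1 h→0 k→2
  2 h→4 k→4
  result₂ = (2, 2, 4)
Equal? NO — does not commute

Answer: DOES NOT COMMUTE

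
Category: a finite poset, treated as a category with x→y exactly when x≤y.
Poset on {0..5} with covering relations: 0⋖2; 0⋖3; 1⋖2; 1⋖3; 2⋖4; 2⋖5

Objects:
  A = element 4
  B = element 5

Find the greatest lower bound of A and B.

{x : x≤A ∧ x≤B} = {0,1,2}  (A=4, B=5)
  0 ≤ 2
  1 ≤ 2
  2 ≤ 2
glb = 2

Answer: A∧B = 2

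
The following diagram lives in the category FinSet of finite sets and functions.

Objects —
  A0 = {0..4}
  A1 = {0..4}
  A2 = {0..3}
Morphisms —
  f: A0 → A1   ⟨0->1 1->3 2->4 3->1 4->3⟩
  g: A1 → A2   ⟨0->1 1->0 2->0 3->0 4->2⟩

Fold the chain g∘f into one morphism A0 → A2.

Answer: ⟨0->0 1->0 2->2 3->0 4->0⟩

Trace:
  0 f→1 g→0
  1 f→3 g→0
  2 f→4 g→2
  3 f→1 g→0
  4 f→3 g→0
composite: ⟨0->0 1->0 2->2 3->0 4->0⟩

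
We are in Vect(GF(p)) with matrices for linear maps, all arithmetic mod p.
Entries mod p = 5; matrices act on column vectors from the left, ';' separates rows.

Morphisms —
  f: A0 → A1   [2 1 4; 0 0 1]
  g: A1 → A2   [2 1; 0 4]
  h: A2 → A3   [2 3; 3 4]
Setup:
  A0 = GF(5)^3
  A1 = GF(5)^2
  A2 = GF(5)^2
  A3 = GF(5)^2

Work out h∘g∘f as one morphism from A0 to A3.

  e0=(1,0,0) f→(2,0) g→(4,0) h→(3,2)
  e1=(0,1,0) f→(1,0) g→(2,0) h→(4,1)
  e2=(0,0,1) f→(4,1) g→(4,4) h→(0,3)
⟦path⟧: [3 4 0; 2 1 3]

Answer: [3 4 0; 2 1 3]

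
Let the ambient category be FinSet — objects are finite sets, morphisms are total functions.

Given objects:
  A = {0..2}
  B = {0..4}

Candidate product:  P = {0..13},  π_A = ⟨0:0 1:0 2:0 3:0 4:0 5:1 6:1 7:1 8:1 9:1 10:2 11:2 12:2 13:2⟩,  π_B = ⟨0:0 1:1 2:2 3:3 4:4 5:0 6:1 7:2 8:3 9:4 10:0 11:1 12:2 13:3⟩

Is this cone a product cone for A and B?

|A|·|B| = 3·5 = 15;  |P| = 14
  → cardinalities differ; no bijection possible.

Answer: NOT A VALID PRODUCT — |P|=14 ≠ |A|·|B|=15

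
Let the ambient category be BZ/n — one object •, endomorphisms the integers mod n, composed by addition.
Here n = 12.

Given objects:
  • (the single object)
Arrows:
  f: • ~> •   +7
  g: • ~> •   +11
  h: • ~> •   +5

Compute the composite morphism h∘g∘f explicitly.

Answer: +11

Trace:
  0 +7≡7 +11≡6 +5≡11  (mod 12)
result: +11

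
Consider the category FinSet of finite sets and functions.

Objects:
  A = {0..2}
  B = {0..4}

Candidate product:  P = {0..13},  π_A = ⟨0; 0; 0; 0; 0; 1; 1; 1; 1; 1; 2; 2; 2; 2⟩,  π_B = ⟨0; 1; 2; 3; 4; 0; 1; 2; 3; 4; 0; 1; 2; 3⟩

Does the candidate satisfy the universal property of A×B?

|A|·|B| = 3·5 = 15;  |P| = 14
  → cardinalities differ; no bijection possible.

Answer: NOT A VALID PRODUCT — |P|=14 ≠ |A|·|B|=15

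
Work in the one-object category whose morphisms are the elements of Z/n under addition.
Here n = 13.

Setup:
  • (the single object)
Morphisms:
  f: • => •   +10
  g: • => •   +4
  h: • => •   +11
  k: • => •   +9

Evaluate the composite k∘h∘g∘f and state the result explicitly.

  0 +10≡10 +4≡1 +11≡12 +9≡8  (mod 13)
composite: +8

Answer: +8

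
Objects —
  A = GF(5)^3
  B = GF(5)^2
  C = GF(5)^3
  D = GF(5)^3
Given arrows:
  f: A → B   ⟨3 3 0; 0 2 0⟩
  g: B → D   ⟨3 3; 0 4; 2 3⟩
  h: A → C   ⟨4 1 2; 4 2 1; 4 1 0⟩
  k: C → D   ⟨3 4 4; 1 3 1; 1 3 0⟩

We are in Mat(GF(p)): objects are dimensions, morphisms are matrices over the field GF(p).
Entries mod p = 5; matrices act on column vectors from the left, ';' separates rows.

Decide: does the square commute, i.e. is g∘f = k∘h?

Answer: COMMUTES

Work:
Along f;g (path 1):
  e0=(1,0,0) f→(3,0) g→(4,0,1)
  e1=(0,1,0) f→(3,2) g→(0,3,2)
  e2=(0,0,1) f→(0,0) g→(0,0,0)
  ⟦path⟧₁ = ⟨4 0 0; 0 3 0; 1 2 0⟩
Along h;k (path 2):
  e0=(1,0,0) h→(4,4,4) k→(4,0,1)
  e1=(0,1,0) h→(1,2,1) k→(0,3,2)
  e2=(0,0,1) h→(2,1,0) k→(0,0,0)
  ⟦path⟧₂ = ⟨4 0 0; 0 3 0; 1 2 0⟩
Equal? same morphism ✓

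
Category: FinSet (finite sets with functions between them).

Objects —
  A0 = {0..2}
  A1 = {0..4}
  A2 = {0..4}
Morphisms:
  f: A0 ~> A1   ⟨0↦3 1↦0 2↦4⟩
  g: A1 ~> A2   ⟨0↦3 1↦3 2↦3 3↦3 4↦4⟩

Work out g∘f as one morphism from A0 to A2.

  0 f~>3 g~>3
  1 f~>0 g~>3
  2 f~>4 g~>4
composite: ⟨0↦3 1↦3 2↦4⟩

Answer: ⟨0↦3 1↦3 2↦4⟩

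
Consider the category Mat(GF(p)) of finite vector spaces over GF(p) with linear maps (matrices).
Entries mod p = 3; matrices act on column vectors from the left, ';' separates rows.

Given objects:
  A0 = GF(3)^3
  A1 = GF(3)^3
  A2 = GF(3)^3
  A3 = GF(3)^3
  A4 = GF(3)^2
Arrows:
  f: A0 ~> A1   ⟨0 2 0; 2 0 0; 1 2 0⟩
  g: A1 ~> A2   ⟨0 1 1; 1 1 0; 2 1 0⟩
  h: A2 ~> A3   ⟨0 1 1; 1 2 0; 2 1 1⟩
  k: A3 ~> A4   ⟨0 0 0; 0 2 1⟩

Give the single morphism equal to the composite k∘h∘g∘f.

  e0=[1,0,0] f~>[0,2,1] g~>[0,2,2] h~>[1,1,1] k~>[0,0]
  e1=[0,1,0] f~>[2,0,2] g~>[2,2,1] h~>[0,0,1] k~>[0,1]
  e2=[0,0,1] f~>[0,0,0] g~>[0,0,0] h~>[0,0,0] k~>[0,0]
result: ⟨0 0 0; 0 1 0⟩

Answer: ⟨0 0 0; 0 1 0⟩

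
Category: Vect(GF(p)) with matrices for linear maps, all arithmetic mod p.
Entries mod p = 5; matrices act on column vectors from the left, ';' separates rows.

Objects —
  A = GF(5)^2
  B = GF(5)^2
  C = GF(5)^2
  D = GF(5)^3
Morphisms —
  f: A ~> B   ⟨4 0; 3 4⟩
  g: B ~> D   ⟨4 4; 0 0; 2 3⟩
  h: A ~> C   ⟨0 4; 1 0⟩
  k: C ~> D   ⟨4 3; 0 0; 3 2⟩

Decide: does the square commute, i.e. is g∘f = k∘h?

Path 1 = f;g:
  e0=[1,0] f~>[4,3] g~>[3,0,2]
  e1=[0,1] f~>[0,4] g~>[1,0,2]
  result₁ = ⟨3 1; 0 0; 2 2⟩
Path 2 = h;k:
  e0=[1,0] h~>[0,1] k~>[3,0,2]
  e1=[0,1] h~>[4,0] k~>[1,0,2]
  result₂ = ⟨3 1; 0 0; 2 2⟩
Equal? YES — commutes

Answer: COMMUTES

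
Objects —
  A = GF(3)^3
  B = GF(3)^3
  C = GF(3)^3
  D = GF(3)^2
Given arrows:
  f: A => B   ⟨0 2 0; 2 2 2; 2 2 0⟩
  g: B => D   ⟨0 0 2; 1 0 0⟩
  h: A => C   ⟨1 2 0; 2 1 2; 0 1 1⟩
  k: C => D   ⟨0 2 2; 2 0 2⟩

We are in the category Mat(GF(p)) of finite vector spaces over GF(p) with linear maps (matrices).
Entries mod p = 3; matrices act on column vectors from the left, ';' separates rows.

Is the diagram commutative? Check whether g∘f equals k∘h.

Along f;g (path 1):
  e0=[1,0,0] f=>[0,2,2] g=>[1,0]
  e1=[0,1,0] f=>[2,2,2] g=>[1,2]
  e2=[0,0,1] f=>[0,2,0] g=>[0,0]
  ⟦path⟧₁ = ⟨1 1 0; 0 2 0⟩
Along h;k (path 2):
  e0=[1,0,0] h=>[1,2,0] k=>[1,2]
  e1=[0,1,0] h=>[2,1,1] k=>[1,0]
  e2=[0,0,1] h=>[0,2,1] k=>[0,2]
  ⟦path⟧₂ = ⟨1 1 0; 2 0 2⟩
Equal? distinct morphisms ✗

Answer: DOES NOT COMMUTE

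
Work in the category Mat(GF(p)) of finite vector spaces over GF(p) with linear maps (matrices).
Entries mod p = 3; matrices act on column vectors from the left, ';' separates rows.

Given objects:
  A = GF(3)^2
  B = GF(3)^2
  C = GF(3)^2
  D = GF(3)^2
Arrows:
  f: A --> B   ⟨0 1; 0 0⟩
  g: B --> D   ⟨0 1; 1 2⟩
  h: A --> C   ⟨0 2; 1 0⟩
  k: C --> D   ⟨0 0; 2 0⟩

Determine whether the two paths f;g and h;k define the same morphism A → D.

Answer: COMMUTES

Trace:
1) trace f;g:
  e0=[1,0] f-->[0,0] g-->[0,0]
  e1=[0,1] f-->[1,0] g-->[0,1]
  result₁ = ⟨0 0; 0 1⟩
2) trace h;k:
  e0=[1,0] h-->[0,1] k-->[0,0]
  e1=[0,1] h-->[2,0] k-->[0,1]
  result₂ = ⟨0 0; 0 1⟩
Equal? same morphism ✓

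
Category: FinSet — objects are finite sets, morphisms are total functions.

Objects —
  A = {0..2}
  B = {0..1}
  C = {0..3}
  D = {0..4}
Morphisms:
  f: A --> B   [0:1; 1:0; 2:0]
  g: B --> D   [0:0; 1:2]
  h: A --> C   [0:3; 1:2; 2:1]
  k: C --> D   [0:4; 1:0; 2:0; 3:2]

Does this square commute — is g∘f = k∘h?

Answer: COMMUTES

Work:
1) trace f;g:
  0 f-->1 g-->2
  1 f-->0 g-->0
  2 f-->0 g-->0
  composite₁ = [0:2; 1:0; 2:0]
2) trace h;k:
  0 h-->3 k-->2
  1 h-->2 k-->0
  2 h-->1 k-->0
  composite₂ = [0:2; 1:0; 2:0]
Equal? same morphism ✓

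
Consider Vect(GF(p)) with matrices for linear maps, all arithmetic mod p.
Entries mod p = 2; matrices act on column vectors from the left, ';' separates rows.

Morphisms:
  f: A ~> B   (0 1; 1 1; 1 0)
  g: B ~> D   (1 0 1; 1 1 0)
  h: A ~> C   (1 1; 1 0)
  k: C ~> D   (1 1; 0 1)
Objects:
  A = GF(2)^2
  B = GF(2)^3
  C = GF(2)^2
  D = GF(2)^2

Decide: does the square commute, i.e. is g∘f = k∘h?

Answer: DOES NOT COMMUTE

Trace:
Path 1 = f;g:
  e0=⟨1,0⟩ f~>⟨0,1,1⟩ g~>⟨1,1⟩
  e1=⟨0,1⟩ f~>⟨1,1,0⟩ g~>⟨1,0⟩
  composite₁ = (1 1; 1 0)
Path 2 = h;k:
  e0=⟨1,0⟩ h~>⟨1,1⟩ k~>⟨0,1⟩
  e1=⟨0,1⟩ h~>⟨1,0⟩ k~>⟨1,0⟩
  composite₂ = (0 1; 1 0)
Equal? NO — does not commute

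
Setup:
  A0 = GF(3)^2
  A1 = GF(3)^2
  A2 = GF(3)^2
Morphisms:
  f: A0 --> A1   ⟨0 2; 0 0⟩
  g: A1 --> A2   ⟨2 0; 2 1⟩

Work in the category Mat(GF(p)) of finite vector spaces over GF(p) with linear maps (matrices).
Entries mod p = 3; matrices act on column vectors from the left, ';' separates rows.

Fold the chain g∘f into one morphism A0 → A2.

  e0=⟨1,0⟩ f-->⟨0,0⟩ g-->⟨0,0⟩
  e1=⟨0,1⟩ f-->⟨2,0⟩ g-->⟨1,1⟩
⟦path⟧: ⟨0 1; 0 1⟩

Answer: ⟨0 1; 0 1⟩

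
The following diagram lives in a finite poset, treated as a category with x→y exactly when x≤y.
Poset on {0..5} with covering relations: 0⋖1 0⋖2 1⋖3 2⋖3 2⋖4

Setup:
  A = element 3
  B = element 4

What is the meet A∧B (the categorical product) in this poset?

Lower bounds of A=3 and B=4: {0,2}
  0 ≤ 2
  2 ≤ 2
glb = 2

Answer: A∧B = 2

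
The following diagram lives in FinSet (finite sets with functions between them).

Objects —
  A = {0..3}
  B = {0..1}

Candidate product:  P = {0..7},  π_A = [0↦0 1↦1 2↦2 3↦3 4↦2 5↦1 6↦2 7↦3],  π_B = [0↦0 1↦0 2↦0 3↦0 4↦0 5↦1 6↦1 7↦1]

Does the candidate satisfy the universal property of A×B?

Answer: NOT A VALID PRODUCT — duplicate pair at indices 2,4

Derivation:
|A|·|B| = 4·2 = 8;  |P| = 8
Check the pairing map k ↦ (π_A(k), π_B(k)):
  0 ↦ (0,0)
  1 ↦ (1,0)
  2 ↦ (2,0)
  3 ↦ (3,0)
  4 ↦ (2,0)  ✗ repeats pair of k=2
  5 ↦ (1,1)
  6 ↦ (2,1)
  7 ↦ (3,1)
distinct pairs in image: 7 / 8 needed
  → (2,0) hit at k=2 and k=4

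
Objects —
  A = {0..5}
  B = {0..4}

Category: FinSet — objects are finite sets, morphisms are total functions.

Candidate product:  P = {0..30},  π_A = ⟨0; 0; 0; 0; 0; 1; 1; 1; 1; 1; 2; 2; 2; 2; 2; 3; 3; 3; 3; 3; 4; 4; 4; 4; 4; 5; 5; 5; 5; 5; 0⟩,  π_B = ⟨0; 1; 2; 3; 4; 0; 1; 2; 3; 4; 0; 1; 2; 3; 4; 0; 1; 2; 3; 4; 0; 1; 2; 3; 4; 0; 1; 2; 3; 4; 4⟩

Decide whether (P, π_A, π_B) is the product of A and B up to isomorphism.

|A|·|B| = 6·5 = 30;  |P| = 31
  → cardinalities differ; no bijection possible.

Answer: NOT A VALID PRODUCT — |P|=31 ≠ |A|·|B|=30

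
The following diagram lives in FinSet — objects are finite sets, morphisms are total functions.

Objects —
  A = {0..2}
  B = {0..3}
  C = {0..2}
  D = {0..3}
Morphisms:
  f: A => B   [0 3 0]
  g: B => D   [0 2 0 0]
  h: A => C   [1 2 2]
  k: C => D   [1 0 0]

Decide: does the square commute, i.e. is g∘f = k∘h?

Path 1 = f;g:
  0 f=>0 g=>0
  1 f=>3 g=>0
  2 f=>0 g=>0
  result₁ = [0 0 0]
Path 2 = h;k:
  0 h=>1 k=>0
  1 h=>2 k=>0
  2 h=>2 k=>0
  result₂ = [0 0 0]
Equal? YES — commutes

Answer: COMMUTES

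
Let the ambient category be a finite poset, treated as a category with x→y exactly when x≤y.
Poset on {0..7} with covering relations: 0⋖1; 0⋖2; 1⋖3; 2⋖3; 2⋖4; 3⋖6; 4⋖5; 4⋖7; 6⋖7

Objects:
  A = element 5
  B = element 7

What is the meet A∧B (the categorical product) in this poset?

Answer: A∧B = 4

Derivation:
{x : x⊑A ∧ x⊑B} = {0,2,4}  (A=5, B=7)
  0 ⊑ 4
  2 ⊑ 4
  4 ⊑ 4
glb = 4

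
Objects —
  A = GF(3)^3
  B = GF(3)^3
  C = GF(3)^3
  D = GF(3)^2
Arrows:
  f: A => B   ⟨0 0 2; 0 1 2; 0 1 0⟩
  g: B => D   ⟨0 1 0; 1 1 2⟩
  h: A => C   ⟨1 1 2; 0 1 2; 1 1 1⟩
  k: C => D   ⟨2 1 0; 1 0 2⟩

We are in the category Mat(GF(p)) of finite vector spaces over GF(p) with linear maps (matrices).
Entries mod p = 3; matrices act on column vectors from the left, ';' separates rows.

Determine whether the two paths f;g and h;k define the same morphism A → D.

Answer: DOES NOT COMMUTE

Derivation:
Along f;g (path 1):
  e0=(1,0,0) f=>(0,0,0) g=>(0,0)
  e1=(0,1,0) f=>(0,1,1) g=>(1,0)
  e2=(0,0,1) f=>(2,2,0) g=>(2,1)
  result₁ = ⟨0 1 2; 0 0 1⟩
Along h;k (path 2):
  e0=(1,0,0) h=>(1,0,1) k=>(2,0)
  e1=(0,1,0) h=>(1,1,1) k=>(0,0)
  e2=(0,0,1) h=>(2,2,1) k=>(0,1)
  result₂ = ⟨2 0 0; 0 0 1⟩
Equal? differ; not commutative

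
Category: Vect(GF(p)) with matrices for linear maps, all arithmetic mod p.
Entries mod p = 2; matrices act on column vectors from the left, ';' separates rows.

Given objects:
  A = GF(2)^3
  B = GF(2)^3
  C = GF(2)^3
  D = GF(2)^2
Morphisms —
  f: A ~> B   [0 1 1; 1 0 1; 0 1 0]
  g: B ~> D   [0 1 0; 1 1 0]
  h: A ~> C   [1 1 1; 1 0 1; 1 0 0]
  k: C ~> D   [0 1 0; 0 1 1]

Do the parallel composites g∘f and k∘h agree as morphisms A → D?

Path 1 = f;g:
  e0=(1,0,0) f~>(0,1,0) g~>(1,1)
  e1=(0,1,0) f~>(1,0,1) g~>(0,1)
  e2=(0,0,1) f~>(1,1,0) g~>(1,0)
  composite₁ = [1 0 1; 1 1 0]
Path 2 = h;k:
  e0=(1,0,0) h~>(1,1,1) k~>(1,0)
  e1=(0,1,0) h~>(1,0,0) k~>(0,0)
  e2=(0,0,1) h~>(1,1,0) k~>(1,1)
  composite₂ = [1 0 1; 0 0 1]
Equal? distinct morphisms ✗

Answer: DOES NOT COMMUTE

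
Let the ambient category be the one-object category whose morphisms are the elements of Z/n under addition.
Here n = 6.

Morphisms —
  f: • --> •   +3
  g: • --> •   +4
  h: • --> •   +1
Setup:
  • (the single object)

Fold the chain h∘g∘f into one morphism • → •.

Answer: +2

Trace:
  0 +3≡3 +4≡1 +1≡2  (mod 6)
result: +2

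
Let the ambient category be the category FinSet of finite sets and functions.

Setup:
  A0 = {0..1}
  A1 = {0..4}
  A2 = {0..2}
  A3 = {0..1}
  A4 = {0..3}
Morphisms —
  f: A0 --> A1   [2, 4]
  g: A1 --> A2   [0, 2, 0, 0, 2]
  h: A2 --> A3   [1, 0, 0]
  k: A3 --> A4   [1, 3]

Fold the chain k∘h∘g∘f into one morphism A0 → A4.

  0 f-->2 g-->0 h-->1 k-->3
  1 f-->4 g-->2 h-->0 k-->1
result: [3, 1]

Answer: [3, 1]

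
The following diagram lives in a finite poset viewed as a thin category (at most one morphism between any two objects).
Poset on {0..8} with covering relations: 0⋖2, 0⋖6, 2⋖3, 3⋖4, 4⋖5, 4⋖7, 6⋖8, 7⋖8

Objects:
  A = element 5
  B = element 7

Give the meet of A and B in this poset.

{x : x<=A ∧ x<=B} = {0,2,3,4}  (A=5, B=7)
  0 <= 4
  2 <= 4
  3 <= 4
  4 <= 4
glb = 4

Answer: A∧B = 4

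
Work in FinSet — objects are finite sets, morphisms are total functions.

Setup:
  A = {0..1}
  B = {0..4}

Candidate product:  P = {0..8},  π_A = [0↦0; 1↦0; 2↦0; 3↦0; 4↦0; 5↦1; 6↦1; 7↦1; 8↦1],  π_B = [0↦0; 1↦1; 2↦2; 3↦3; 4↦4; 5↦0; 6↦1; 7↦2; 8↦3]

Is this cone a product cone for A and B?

Answer: NOT A VALID PRODUCT — |P|=9 ≠ |A|·|B|=10

Work:
|A|·|B| = 2·5 = 10;  |P| = 9
  → cardinalities differ; no bijection possible.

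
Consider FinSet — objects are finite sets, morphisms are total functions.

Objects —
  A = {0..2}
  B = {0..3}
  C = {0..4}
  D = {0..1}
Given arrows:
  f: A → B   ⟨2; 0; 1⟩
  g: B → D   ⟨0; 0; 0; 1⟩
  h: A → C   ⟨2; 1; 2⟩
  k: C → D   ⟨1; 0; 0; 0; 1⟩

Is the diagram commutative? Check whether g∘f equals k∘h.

Path 1 = f;g:
  0 f→2 g→0
  1 f→0 g→0
  2 f→1 g→0
  composite₁ = ⟨0; 0; 0⟩
Path 2 = h;k:
  0 h→2 k→0
  1 h→1 k→0
  2 h→2 k→0
  composite₂ = ⟨0; 0; 0⟩
Equal? equal; square commutes

Answer: COMMUTES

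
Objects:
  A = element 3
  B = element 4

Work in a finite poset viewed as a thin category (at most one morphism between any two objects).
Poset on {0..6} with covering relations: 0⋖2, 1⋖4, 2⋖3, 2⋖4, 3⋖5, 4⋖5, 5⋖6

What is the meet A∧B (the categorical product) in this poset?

Answer: A∧B = 2

Derivation:
Common predecessors of 3,4: {0,2}
  0 <= 2
  2 <= 2
glb = 2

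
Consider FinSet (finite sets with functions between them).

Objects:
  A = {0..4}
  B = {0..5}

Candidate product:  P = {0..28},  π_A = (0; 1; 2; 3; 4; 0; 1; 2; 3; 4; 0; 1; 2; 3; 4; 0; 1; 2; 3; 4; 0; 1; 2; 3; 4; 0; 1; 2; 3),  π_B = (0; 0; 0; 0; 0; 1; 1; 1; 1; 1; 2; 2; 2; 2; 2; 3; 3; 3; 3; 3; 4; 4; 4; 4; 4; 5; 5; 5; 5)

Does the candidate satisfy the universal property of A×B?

|A|·|B| = 5·6 = 30;  |P| = 29
  → cardinalities differ; no bijection possible.

Answer: NOT A VALID PRODUCT — |P|=29 ≠ |A|·|B|=30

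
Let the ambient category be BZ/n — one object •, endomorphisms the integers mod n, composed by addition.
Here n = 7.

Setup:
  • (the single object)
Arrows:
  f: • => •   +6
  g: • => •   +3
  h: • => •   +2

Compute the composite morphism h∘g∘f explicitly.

  0 +6≡6 +3≡2 +2≡4  (mod 7)
result: +4

Answer: +4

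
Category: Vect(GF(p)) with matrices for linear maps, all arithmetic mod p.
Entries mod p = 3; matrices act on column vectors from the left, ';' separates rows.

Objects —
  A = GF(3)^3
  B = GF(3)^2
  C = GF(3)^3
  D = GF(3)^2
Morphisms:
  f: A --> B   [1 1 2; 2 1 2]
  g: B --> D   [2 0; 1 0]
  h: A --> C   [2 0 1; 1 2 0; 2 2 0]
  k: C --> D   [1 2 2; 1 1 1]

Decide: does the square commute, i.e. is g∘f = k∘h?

1) trace f;g:
  e0=(1,0,0) f-->(1,2) g-->(2,1)
  e1=(0,1,0) f-->(1,1) g-->(2,1)
  e2=(0,0,1) f-->(2,2) g-->(1,2)
  result₁ = [2 2 1; 1 1 2]
2) trace h;k:
  e0=(1,0,0) h-->(2,1,2) k-->(2,2)
  e1=(0,1,0) h-->(0,2,2) k-->(2,1)
  e2=(0,0,1) h-->(1,0,0) k-->(1,1)
  result₂ = [2 2 1; 2 1 1]
Equal? NO — does not commute

Answer: DOES NOT COMMUTE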